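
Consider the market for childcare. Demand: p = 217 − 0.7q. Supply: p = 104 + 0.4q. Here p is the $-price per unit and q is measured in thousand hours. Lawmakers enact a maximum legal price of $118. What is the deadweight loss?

Competitive equilibrium: 217 − 0.7q = 104 + 0.4q → q* = 102.7273, p* = 145.0909.
At the ceiling p = 118, quantity supplied = (118 − 104)/0.4 = 35.
Willingness to pay at q' = 35: 217 − 0.7·35 = 192.5.
Δq = 102.7273 − 35 = 67.7273; wedge = 192.5 − 118 = 74.5.
Welfare loss = ½ × 67.7273 × 74.5 = $2522.84 thousand.

$2522.84 thousand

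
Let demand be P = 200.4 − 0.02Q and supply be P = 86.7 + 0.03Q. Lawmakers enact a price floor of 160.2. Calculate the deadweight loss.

Competitive equilibrium: 200.4 − 0.02Q = 86.7 + 0.03Q → Q* = 2274, P* = 154.92.
At the floor P = 160.2, quantity demanded = (200.4 − 160.2)/0.02 = 2010.
Sellers' marginal cost at Q' = 2010: 86.7 + 0.03·2010 = 147.
ΔQ = 2274 − 2010 = 264; wedge = 160.2 − 147 = 13.2.
Deadweight loss = ½ × 264 × 13.2 = 1742.40.

1742.40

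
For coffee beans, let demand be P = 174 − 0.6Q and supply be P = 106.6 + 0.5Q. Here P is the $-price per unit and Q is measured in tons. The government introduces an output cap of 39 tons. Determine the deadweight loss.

$272.84

Competitive equilibrium: 174 − 0.6Q = 106.6 + 0.5Q → Q* = 61.2727, P* = 137.2364.
At Q = 39: demand price = 174 − 0.6·39 = 150.6; supply price = 106.6 + 0.5·39 = 126.1.
ΔQ = 61.2727 − 39 = 22.2727; wedge = 150.6 − 126.1 = 24.5.
Deadweight loss = ½ × 22.2727 × 24.5 = $272.84.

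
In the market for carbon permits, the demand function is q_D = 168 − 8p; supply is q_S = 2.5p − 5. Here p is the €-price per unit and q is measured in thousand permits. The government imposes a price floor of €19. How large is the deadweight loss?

€107.01 thousand

In inverse form: demand p = 21 − 0.125q, supply p = 2 + 0.4q.
Competitive equilibrium: 21 − 0.125q = 2 + 0.4q → q* = 36.1905, p* = 16.4762.
At the floor p = 19, quantity demanded = (21 − 19)/0.125 = 16.
Sellers' marginal cost at q' = 16: 2 + 0.4·16 = 8.4.
Δq = 36.1905 − 16 = 20.1905; wedge = 19 − 8.4 = 10.6.
DWL = ½ × 20.1905 × 10.6 = €107.01 thousand.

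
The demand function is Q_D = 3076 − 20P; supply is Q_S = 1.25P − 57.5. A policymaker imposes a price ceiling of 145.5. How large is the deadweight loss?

2.55

In inverse form: demand P = 153.8 − 0.05Q, supply P = 46 + 0.8Q.
Competitive equilibrium: 153.8 − 0.05Q = 46 + 0.8Q → Q* = 126.8235, P* = 147.4588.
At the ceiling P = 145.5, quantity supplied = (145.5 − 46)/0.8 = 124.375.
Willingness to pay at Q' = 124.375: 153.8 − 0.05·124.375 = 147.5813.
ΔQ = 126.8235 − 124.375 = 2.4485; wedge = 147.5813 − 145.5 = 2.0813.
DWL = ½ × 2.4485 × 2.0813 = 2.55.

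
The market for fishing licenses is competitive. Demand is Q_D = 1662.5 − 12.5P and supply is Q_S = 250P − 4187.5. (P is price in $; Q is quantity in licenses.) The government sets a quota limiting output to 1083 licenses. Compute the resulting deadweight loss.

In inverse form: demand P = 133 − 0.08Q, supply P = 16.75 + 0.004Q.
Competitive equilibrium: 133 − 0.08Q = 16.75 + 0.004Q → Q* = 1383.9286, P* = 22.2857.
At Q = 1083: demand price = 133 − 0.08·1083 = 46.36; supply price = 16.75 + 0.004·1083 = 21.082.
ΔQ = 1383.9286 − 1083 = 300.9286; wedge = 46.36 − 21.082 = 25.278.
Welfare loss = ½ × 300.9286 × 25.278 = $3803.44.

$3803.44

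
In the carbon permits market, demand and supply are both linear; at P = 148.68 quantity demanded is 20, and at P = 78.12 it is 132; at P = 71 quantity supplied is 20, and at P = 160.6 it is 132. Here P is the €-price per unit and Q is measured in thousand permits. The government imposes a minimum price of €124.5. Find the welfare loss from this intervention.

€181.69 thousand

Demand slope = (78.12 − 148.68)/(132 − 20) = −0.63, so P = 161.28 − 0.63Q.
Supply slope = (160.6 − 71)/(132 − 20) = 0.8, so P = 55 + 0.8Q.
Competitive equilibrium: 161.28 − 0.63Q = 55 + 0.8Q → Q* = 74.3217, P* = 114.4573.
At the floor P = 124.5, quantity demanded = (161.28 − 124.5)/0.63 = 58.381.
Sellers' marginal cost at Q' = 58.381: 55 + 0.8·58.381 = 101.7048.
ΔQ = 74.3217 − 58.381 = 15.9407; wedge = 124.5 − 101.7048 = 22.7952.
Deadweight loss = ½ × 15.9407 × 22.7952 = €181.69 thousand.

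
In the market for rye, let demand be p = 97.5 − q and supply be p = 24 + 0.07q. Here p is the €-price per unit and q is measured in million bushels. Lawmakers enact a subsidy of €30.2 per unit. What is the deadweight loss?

€426.19 million

Competitive equilibrium: 97.5 − q = 24 + 0.07q → q* = 68.6916, p* = 28.8084.
The subsidy lowers effective supply by 30.2: p = 0.07q − 6.2.
New quantity: 97.5 − q = 0.07q − 6.2 → q' = 96.9159.
Overproduction Δq = 96.9159 − 68.6916 = 28.2243; wedge = subsidy = 30.2.
Deadweight loss = ½ × 28.2243 × 30.2 = €426.19 million.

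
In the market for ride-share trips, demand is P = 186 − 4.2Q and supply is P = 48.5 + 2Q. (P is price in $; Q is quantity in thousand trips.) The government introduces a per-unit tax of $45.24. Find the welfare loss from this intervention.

$165.05 thousand

Competitive equilibrium: 186 − 4.2Q = 48.5 + 2Q → Q* = 22.1774, P* = 92.8548.
With the tax, the buyer price exceeds the seller price by 45.24: (186 − 4.2Q) − (48.5 + 2Q) = 45.24 → Q' = 14.8806.
ΔQ = 22.1774 − 14.8806 = 7.2968; the wedge equals the tax, 45.24.
The triangle = ½ × 7.2968 × 45.24 = $165.05 thousand.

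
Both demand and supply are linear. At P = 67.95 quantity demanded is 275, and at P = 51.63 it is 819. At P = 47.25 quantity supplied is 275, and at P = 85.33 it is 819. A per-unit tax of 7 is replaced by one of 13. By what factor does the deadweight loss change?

Demand slope = (51.63 − 67.95)/(819 − 275) = −0.03, so P = 76.2 − 0.03Q.
Supply slope = (85.33 − 47.25)/(819 − 275) = 0.07, so P = 28 + 0.07Q.
Competitive equilibrium: 76.2 − 0.03Q = 28 + 0.07Q → Q* = 482, P* = 61.74.
For a per-unit tax t: ΔQ = t/0.1, so DWL = ½·t·(t/0.1) = t²/0.2.
At t = 7: DWL = 245. At t = 13: DWL = 845.
Ratio = (13/7)² = 3.449.

3.449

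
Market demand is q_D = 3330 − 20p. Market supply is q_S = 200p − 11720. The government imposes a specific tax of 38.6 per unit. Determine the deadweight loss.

13545.09

In inverse form: demand p = 166.5 − 0.05q, supply p = 58.6 + 0.005q.
Competitive equilibrium: 166.5 − 0.05q = 58.6 + 0.005q → q* = 1961.8182, p* = 68.4091.
With the tax, the buyer price exceeds the seller price by 38.6: (166.5 − 0.05q) − (58.6 + 0.005q) = 38.6 → q' = 1260.
Δq = 1961.8182 − 1260 = 701.8182; the wedge equals the tax, 38.6.
DWL = ½ × 701.8182 × 38.6 = 13545.09.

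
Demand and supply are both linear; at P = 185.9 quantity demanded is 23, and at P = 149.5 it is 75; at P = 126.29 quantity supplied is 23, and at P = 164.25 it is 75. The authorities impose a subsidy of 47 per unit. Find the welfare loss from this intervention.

772.38

Demand slope = (149.5 − 185.9)/(75 − 23) = −0.7, so P = 202 − 0.7Q.
Supply slope = (164.25 − 126.29)/(75 − 23) = 0.73, so P = 109.5 + 0.73Q.
Competitive equilibrium: 202 − 0.7Q = 109.5 + 0.73Q → Q* = 64.6853, P* = 156.7203.
The subsidy lowers effective supply by 47: P = 62.5 + 0.73Q.
New quantity: 202 − 0.7Q = 62.5 + 0.73Q → Q' = 97.5524.
Overproduction ΔQ = 97.5524 − 64.6853 = 32.8671; wedge = subsidy = 47.
Deadweight loss = ½ × 32.8671 × 47 = 772.38.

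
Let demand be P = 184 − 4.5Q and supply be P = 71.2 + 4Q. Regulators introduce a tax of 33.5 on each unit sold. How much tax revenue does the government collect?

312.54

Competitive equilibrium: 184 − 4.5Q = 71.2 + 4Q → Q* = 13.27059, P* = 124.28235.
With the tax, the buyer price exceeds the seller price by 33.5: (184 − 4.5Q) − (71.2 + 4Q) = 33.5 → Q' = 9.32941.
Tax revenue = 33.5 × 9.32941 = 312.54.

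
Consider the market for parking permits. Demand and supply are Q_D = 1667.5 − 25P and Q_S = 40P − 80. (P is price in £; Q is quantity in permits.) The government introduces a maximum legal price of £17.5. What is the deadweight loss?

£4579.69

In inverse form: demand P = 66.7 − 0.04Q, supply P = 2 + 0.025Q.
Competitive equilibrium: 66.7 − 0.04Q = 2 + 0.025Q → Q* = 995.3846, P* = 26.8846.
At the ceiling P = 17.5, quantity supplied = (17.5 − 2)/0.025 = 620.
Willingness to pay at Q' = 620: 66.7 − 0.04·620 = 41.9.
ΔQ = 995.3846 − 620 = 375.3846; wedge = 41.9 − 17.5 = 24.4.
Welfare loss = ½ × 375.3846 × 24.4 = £4579.69.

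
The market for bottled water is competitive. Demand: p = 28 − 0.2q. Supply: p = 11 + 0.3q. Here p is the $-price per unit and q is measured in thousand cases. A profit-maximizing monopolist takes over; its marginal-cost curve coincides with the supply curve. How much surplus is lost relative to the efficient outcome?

$23.59 thousand

Competitive equilibrium: 28 − 0.2q = 11 + 0.3q → q* = 34, p* = 21.2.
Marginal revenue: MR = 28 − 0.4q. Set MR = MC: 28 − 0.4q = 11 + 0.3q → q_m = 24.2857.
Price p_m = 28 − 0.2·24.2857 = 23.1429; MC(q_m) = 11 + 0.3·24.2857 = 18.2857.
Competitive q* = 34, so Δq = 9.7143; wedge = 23.1429 − 18.2857 = 4.8572.
Welfare loss = ½ × 9.7143 × 4.8572 = $23.59 thousand.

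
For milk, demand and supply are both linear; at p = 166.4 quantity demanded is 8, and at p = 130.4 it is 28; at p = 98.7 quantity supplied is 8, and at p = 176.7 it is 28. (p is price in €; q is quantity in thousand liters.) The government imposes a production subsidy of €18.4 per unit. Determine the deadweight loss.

Demand slope = (130.4 − 166.4)/(28 − 8) = −1.8, so p = 180.8 − 1.8q.
Supply slope = (176.7 − 98.7)/(28 − 8) = 3.9, so p = 67.5 + 3.9q.
Competitive equilibrium: 180.8 − 1.8q = 67.5 + 3.9q → q* = 19.8772, p* = 145.0211.
The subsidy lowers effective supply by 18.4: p = 49.1 + 3.9q.
New quantity: 180.8 − 1.8q = 49.1 + 3.9q → q' = 23.1053.
Overproduction Δq = 23.1053 − 19.8772 = 3.2281; wedge = subsidy = 18.4.
Welfare loss = ½ × 3.2281 × 18.4 = €29.70 thousand.

€29.70 thousand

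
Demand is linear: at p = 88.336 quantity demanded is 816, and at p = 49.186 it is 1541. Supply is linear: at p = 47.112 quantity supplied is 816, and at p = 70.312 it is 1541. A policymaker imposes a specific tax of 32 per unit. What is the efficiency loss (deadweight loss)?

Demand slope = (49.186 − 88.336)/(1541 − 816) = −0.054, so p = 132.4 − 0.054q.
Supply slope = (70.312 − 47.112)/(1541 − 816) = 0.032, so p = 21 + 0.032q.
Competitive equilibrium: 132.4 − 0.054q = 21 + 0.032q → q* = 1295.3488, p* = 62.4512.
With the tax, the buyer price exceeds the seller price by 32: (132.4 − 0.054q) − (21 + 0.032q) = 32 → q' = 923.2558.
Δq = 1295.3488 − 923.2558 = 372.093; the wedge equals the tax, 32.
The triangle = ½ × 372.093 × 32 = 5953.49.

5953.49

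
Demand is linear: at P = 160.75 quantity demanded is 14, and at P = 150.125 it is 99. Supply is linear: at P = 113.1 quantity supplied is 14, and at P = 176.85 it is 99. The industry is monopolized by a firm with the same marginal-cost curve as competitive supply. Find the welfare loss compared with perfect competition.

Demand slope = (150.125 − 160.75)/(99 − 14) = −0.125, so P = 162.5 − 0.125Q.
Supply slope = (176.85 − 113.1)/(99 − 14) = 0.75, so P = 102.6 + 0.75Q.
Competitive equilibrium: 162.5 − 0.125Q = 102.6 + 0.75Q → Q* = 68.4571, P* = 153.9429.
Marginal revenue: MR = 162.5 − 0.25Q. Set MR = MC: 162.5 − 0.25Q = 102.6 + 0.75Q → Q_m = 59.9.
Price P_m = 162.5 − 0.125·59.9 = 155.0125; MC(Q_m) = 102.6 + 0.75·59.9 = 147.525.
Competitive Q* = 68.4571, so ΔQ = 8.5571; wedge = 155.0125 − 147.525 = 7.4875.
The triangle = ½ × 8.5571 × 7.4875 = 32.04.

32.04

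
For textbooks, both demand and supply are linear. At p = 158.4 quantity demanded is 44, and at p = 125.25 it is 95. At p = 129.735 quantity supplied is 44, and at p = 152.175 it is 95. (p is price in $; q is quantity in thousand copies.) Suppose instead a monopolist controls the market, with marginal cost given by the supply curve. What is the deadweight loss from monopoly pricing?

Demand slope = (125.25 − 158.4)/(95 − 44) = −0.65, so p = 187 − 0.65q.
Supply slope = (152.175 − 129.735)/(95 − 44) = 0.44, so p = 110.375 + 0.44q.
Competitive equilibrium: 187 − 0.65q = 110.375 + 0.44q → q* = 70.2982, p* = 141.3062.
Marginal revenue: MR = 187 − 1.3q. Set MR = MC: 187 − 1.3q = 110.375 + 0.44q → q_m = 44.0374.
Price p_m = 187 − 0.65·44.0374 = 158.3757; MC(q_m) = 110.375 + 0.44·44.0374 = 129.7515.
Competitive q* = 70.2982, so Δq = 26.2608; wedge = 158.3757 − 129.7515 = 28.6242.
Deadweight loss = ½ × 26.2608 × 28.6242 = $375.85 thousand.

$375.85 thousand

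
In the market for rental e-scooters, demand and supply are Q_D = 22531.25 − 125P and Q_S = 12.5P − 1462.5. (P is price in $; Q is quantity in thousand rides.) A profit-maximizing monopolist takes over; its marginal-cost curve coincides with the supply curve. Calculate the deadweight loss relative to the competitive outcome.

$157.85 thousand

In inverse form: demand P = 180.25 − 0.008Q, supply P = 117 + 0.08Q.
Competitive equilibrium: 180.25 − 0.008Q = 117 + 0.08Q → Q* = 718.75, P* = 174.5.
Marginal revenue: MR = 180.25 − 0.016Q. Set MR = MC: 180.25 − 0.016Q = 117 + 0.08Q → Q_m = 658.8542.
Price P_m = 180.25 − 0.008·658.8542 = 174.9792; MC(Q_m) = 117 + 0.08·658.8542 = 169.7083.
Competitive Q* = 718.75, so ΔQ = 59.8958; wedge = 174.9792 − 169.7083 = 5.2709.
DWL = ½ × 59.8958 × 5.2709 = $157.85 thousand.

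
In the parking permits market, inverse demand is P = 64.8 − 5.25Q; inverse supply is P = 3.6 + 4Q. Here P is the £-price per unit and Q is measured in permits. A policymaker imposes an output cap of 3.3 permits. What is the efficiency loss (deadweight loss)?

Competitive equilibrium: 64.8 − 5.25Q = 3.6 + 4Q → Q* = 6.6162, P* = 30.0649.
At Q = 3.3: demand price = 64.8 − 5.25·3.3 = 47.475; supply price = 3.6 + 4·3.3 = 16.8.
ΔQ = 6.6162 − 3.3 = 3.3162; wedge = 47.475 − 16.8 = 30.675.
Welfare loss = ½ × 3.3162 × 30.675 = £50.86.

£50.86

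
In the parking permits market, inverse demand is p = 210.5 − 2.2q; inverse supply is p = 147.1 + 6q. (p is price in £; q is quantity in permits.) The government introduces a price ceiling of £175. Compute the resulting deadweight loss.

£38.94

Competitive equilibrium: 210.5 − 2.2q = 147.1 + 6q → q* = 7.7317, p* = 193.4902.
At the ceiling p = 175, quantity supplied = (175 − 147.1)/6 = 4.65.
Willingness to pay at q' = 4.65: 210.5 − 2.2·4.65 = 200.27.
Δq = 7.7317 − 4.65 = 3.0817; wedge = 200.27 − 175 = 25.27.
DWL = ½ × 3.0817 × 25.27 = £38.94.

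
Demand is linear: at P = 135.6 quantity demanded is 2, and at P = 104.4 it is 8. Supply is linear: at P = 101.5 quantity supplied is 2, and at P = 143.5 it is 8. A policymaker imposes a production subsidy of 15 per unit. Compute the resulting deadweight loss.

Demand slope = (104.4 − 135.6)/(8 − 2) = −5.2, so P = 146 − 5.2Q.
Supply slope = (143.5 − 101.5)/(8 − 2) = 7, so P = 87.5 + 7Q.
Competitive equilibrium: 146 − 5.2Q = 87.5 + 7Q → Q* = 4.7951, P* = 121.0656.
The subsidy lowers effective supply by 15: P = 72.5 + 7Q.
New quantity: 146 − 5.2Q = 72.5 + 7Q → Q' = 6.0246.
Overproduction ΔQ = 6.0246 − 4.7951 = 1.2295; wedge = subsidy = 15.
Deadweight loss = ½ × 1.2295 × 15 = 9.22.

9.22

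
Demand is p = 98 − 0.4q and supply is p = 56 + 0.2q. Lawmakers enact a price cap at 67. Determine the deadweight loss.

67.50

Competitive equilibrium: 98 − 0.4q = 56 + 0.2q → q* = 70, p* = 70.
At the ceiling p = 67, quantity supplied = (67 − 56)/0.2 = 55.
Willingness to pay at q' = 55: 98 − 0.4·55 = 76.
Δq = 70 − 55 = 15; wedge = 76 − 67 = 9.
Deadweight loss = ½ × 15 × 9 = 67.50.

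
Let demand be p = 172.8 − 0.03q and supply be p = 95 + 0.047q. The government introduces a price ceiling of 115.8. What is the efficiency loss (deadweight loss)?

12413.87

Competitive equilibrium: 172.8 − 0.03q = 95 + 0.047q → q* = 1010.3896, p* = 142.4883.
At the ceiling p = 115.8, quantity supplied = (115.8 − 95)/0.047 = 442.5532.
Willingness to pay at q' = 442.5532: 172.8 − 0.03·442.5532 = 159.5234.
Δq = 1010.3896 − 442.5532 = 567.8364; wedge = 159.5234 − 115.8 = 43.7234.
DWL = ½ × 567.8364 × 43.7234 = 12413.87.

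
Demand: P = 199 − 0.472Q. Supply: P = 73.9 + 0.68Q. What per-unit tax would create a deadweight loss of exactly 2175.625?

70.8

Competitive equilibrium: 199 − 0.472Q = 73.9 + 0.68Q → Q* = 108.5938, P* = 147.7438.
A tax t gives ΔQ = t/1.152 and wedge t, so DWL = t²/2.304.
t²/2.304 = 2175.625 → t² = 5012.64 → t = 70.8.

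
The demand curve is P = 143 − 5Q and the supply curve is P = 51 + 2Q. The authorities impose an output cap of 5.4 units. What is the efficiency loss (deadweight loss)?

209.83

Competitive equilibrium: 143 − 5Q = 51 + 2Q → Q* = 13.1429, P* = 77.2857.
At Q = 5.4: demand price = 143 − 5·5.4 = 116; supply price = 51 + 2·5.4 = 61.8.
ΔQ = 13.1429 − 5.4 = 7.7429; wedge = 116 − 61.8 = 54.2.
Welfare loss = ½ × 7.7429 × 54.2 = 209.83.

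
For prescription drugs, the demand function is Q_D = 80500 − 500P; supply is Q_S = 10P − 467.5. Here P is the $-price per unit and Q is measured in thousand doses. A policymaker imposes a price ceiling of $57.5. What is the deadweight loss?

$52293.09 thousand

In inverse form: demand P = 161 − 0.002Q, supply P = 46.75 + 0.1Q.
Competitive equilibrium: 161 − 0.002Q = 46.75 + 0.1Q → Q* = 1120.098, P* = 158.7598.
At the ceiling P = 57.5, quantity supplied = (57.5 − 46.75)/0.1 = 107.5.
Willingness to pay at Q' = 107.5: 161 − 0.002·107.5 = 160.785.
ΔQ = 1120.098 − 107.5 = 1012.598; wedge = 160.785 − 57.5 = 103.285.
DWL = ½ × 1012.598 × 103.285 = $52293.09 thousand.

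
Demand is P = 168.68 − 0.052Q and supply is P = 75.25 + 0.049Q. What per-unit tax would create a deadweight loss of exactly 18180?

Competitive equilibrium: 168.68 − 0.052Q = 75.25 + 0.049Q → Q* = 925.0495, P* = 120.5774.
A tax t gives ΔQ = t/0.101 and wedge t, so DWL = t²/0.202.
t²/0.202 = 18180 → t² = 3672.36 → t = 60.6.

60.6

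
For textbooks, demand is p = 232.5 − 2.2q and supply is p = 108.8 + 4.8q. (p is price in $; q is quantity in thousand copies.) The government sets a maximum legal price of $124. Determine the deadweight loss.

$736.36 thousand

Competitive equilibrium: 232.5 − 2.2q = 108.8 + 4.8q → q* = 17.6714, p* = 193.6229.
At the ceiling p = 124, quantity supplied = (124 − 108.8)/4.8 = 3.1667.
Willingness to pay at q' = 3.1667: 232.5 − 2.2·3.1667 = 225.5333.
Δq = 17.6714 − 3.1667 = 14.5047; wedge = 225.5333 − 124 = 101.5333.
Deadweight loss = ½ × 14.5047 × 101.5333 = $736.36 thousand.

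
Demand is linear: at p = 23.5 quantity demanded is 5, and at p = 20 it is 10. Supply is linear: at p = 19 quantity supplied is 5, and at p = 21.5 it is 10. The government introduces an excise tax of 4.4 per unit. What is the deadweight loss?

8.07

Demand slope = (20 − 23.5)/(10 − 5) = −0.7, so p = 27 − 0.7q.
Supply slope = (21.5 − 19)/(10 − 5) = 0.5, so p = 16.5 + 0.5q.
Competitive equilibrium: 27 − 0.7q = 16.5 + 0.5q → q* = 8.75, p* = 20.875.
With the tax, the buyer price exceeds the seller price by 4.4: (27 − 0.7q) − (16.5 + 0.5q) = 4.4 → q' = 5.0833.
Δq = 8.75 − 5.0833 = 3.6667; the wedge equals the tax, 4.4.
Deadweight loss = ½ × 3.6667 × 4.4 = 8.07.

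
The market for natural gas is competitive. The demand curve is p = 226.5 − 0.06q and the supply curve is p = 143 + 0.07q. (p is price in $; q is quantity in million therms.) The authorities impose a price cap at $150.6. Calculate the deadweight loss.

Competitive equilibrium: 226.5 − 0.06q = 143 + 0.07q → q* = 642.307692, p* = 187.961538.
At the ceiling p = 150.6, quantity supplied = (150.6 − 143)/0.07 = 108.571429.
Willingness to pay at q' = 108.571429: 226.5 − 0.06·108.571429 = 219.985714.
Δq = 642.307692 − 108.571429 = 533.736263; wedge = 219.985714 − 150.6 = 69.385714.
Deadweight loss = ½ × 533.736263 × 69.385714 = $18516.84 million.

$18516.84 million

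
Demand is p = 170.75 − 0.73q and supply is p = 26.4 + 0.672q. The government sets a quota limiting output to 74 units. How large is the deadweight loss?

587.92

Competitive equilibrium: 170.75 − 0.73q = 26.4 + 0.672q → q* = 102.9601, p* = 95.5892.
At q = 74: demand price = 170.75 − 0.73·74 = 116.73; supply price = 26.4 + 0.672·74 = 76.128.
Δq = 102.9601 − 74 = 28.9601; wedge = 116.73 − 76.128 = 40.602.
The triangle = ½ × 28.9601 × 40.602 = 587.92.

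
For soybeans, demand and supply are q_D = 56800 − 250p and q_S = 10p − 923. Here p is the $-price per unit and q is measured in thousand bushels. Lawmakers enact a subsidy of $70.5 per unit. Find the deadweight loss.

In inverse form: demand p = 227.2 − 0.004q, supply p = 92.3 + 0.1q.
Competitive equilibrium: 227.2 − 0.004q = 92.3 + 0.1q → q* = 1297.1154, p* = 222.0115.
The subsidy lowers effective supply by 70.5: p = 21.8 + 0.1q.
New quantity: 227.2 − 0.004q = 21.8 + 0.1q → q' = 1975.
Overproduction Δq = 1975 − 1297.1154 = 677.8846; wedge = subsidy = 70.5.
The triangle = ½ × 677.8846 × 70.5 = $23895.43 thousand.

$23895.43 thousand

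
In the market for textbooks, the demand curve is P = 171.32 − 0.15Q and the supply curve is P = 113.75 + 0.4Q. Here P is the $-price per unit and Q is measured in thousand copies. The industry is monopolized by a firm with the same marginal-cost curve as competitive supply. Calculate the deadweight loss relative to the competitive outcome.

$138.35 thousand

Competitive equilibrium: 171.32 − 0.15Q = 113.75 + 0.4Q → Q* = 104.6727, P* = 155.6191.
Marginal revenue: MR = 171.32 − 0.3Q. Set MR = MC: 171.32 − 0.3Q = 113.75 + 0.4Q → Q_m = 82.2429.
Price P_m = 171.32 − 0.15·82.2429 = 158.9836; MC(Q_m) = 113.75 + 0.4·82.2429 = 146.6472.
Competitive Q* = 104.6727, so ΔQ = 22.4298; wedge = 158.9836 − 146.6472 = 12.3364.
Deadweight loss = ½ × 22.4298 × 12.3364 = $138.35 thousand.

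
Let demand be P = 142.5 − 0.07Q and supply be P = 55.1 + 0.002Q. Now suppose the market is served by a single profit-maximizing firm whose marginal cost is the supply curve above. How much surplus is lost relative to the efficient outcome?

Competitive equilibrium: 142.5 − 0.07Q = 55.1 + 0.002Q → Q* = 1213.888889, P* = 57.527778.
Marginal revenue: MR = 142.5 − 0.14Q. Set MR = MC: 142.5 − 0.14Q = 55.1 + 0.002Q → Q_m = 615.492958.
Price P_m = 142.5 − 0.07·615.492958 = 99.415493; MC(Q_m) = 55.1 + 0.002·615.492958 = 56.330986.
Competitive Q* = 1213.888889, so ΔQ = 598.395931; wedge = 99.415493 − 56.330986 = 43.084507.
The triangle = ½ × 598.395931 × 43.084507 = 12890.80.

12890.80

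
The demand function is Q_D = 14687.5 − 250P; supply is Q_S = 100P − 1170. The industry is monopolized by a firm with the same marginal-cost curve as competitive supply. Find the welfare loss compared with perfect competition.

In inverse form: demand P = 58.75 − 0.004Q, supply P = 11.7 + 0.01Q.
Competitive equilibrium: 58.75 − 0.004Q = 11.7 + 0.01Q → Q* = 3360.71429, P* = 45.30714.
Marginal revenue: MR = 58.75 − 0.008Q. Set MR = MC: 58.75 − 0.008Q = 11.7 + 0.01Q → Q_m = 2613.88889.
Price P_m = 58.75 − 0.004·2613.88889 = 48.29444; MC(Q_m) = 11.7 + 0.01·2613.88889 = 37.83889.
Competitive Q* = 3360.71429, so ΔQ = 746.8254; wedge = 48.29444 − 37.83889 = 10.45555.
Welfare loss = ½ × 746.8254 × 10.45555 = 3904.24.

3904.24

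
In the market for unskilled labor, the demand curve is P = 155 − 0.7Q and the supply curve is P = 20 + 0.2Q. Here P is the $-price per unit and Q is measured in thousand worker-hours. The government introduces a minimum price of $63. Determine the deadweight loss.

$155.20 thousand

Competitive equilibrium: 155 − 0.7Q = 20 + 0.2Q → Q* = 150, P* = 50.
At the floor P = 63, quantity demanded = (155 − 63)/0.7 = 131.4286.
Sellers' marginal cost at Q' = 131.4286: 20 + 0.2·131.4286 = 46.2857.
ΔQ = 150 − 131.4286 = 18.5714; wedge = 63 − 46.2857 = 16.7143.
Welfare loss = ½ × 18.5714 × 16.7143 = $155.20 thousand.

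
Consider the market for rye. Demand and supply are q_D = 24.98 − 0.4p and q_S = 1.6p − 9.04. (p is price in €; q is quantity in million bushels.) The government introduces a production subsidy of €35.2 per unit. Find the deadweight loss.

€198.25 million

In inverse form: demand p = 62.45 − 2.5q, supply p = 5.65 + 0.625q.
Competitive equilibrium: 62.45 − 2.5q = 5.65 + 0.625q → q* = 18.176, p* = 17.01.
The subsidy lowers effective supply by 35.2: p = 0.625q − 29.55.
New quantity: 62.45 − 2.5q = 0.625q − 29.55 → q' = 29.44.
Overproduction Δq = 29.44 − 18.176 = 11.264; wedge = subsidy = 35.2.
DWL = ½ × 11.264 × 35.2 = €198.25 million.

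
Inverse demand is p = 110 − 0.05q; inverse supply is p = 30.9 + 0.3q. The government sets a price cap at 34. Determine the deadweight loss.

Competitive equilibrium: 110 − 0.05q = 30.9 + 0.3q → q* = 226, p* = 98.7.
At the ceiling p = 34, quantity supplied = (34 − 30.9)/0.3 = 10.3333.
Willingness to pay at q' = 10.3333: 110 − 0.05·10.3333 = 109.4833.
Δq = 226 − 10.3333 = 215.6667; wedge = 109.4833 − 34 = 75.4833.
DWL = ½ × 215.6667 × 75.4833 = 8139.62.

8139.62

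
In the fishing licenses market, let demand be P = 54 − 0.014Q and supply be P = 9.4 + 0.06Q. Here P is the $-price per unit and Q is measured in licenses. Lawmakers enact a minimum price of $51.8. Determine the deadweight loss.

Competitive equilibrium: 54 − 0.014Q = 9.4 + 0.06Q → Q* = 602.7027, P* = 45.5622.
At the floor P = 51.8, quantity demanded = (54 − 51.8)/0.014 = 157.1429.
Sellers' marginal cost at Q' = 157.1429: 9.4 + 0.06·157.1429 = 18.8286.
ΔQ = 602.7027 − 157.1429 = 445.5598; wedge = 51.8 − 18.8286 = 32.9714.
DWL = ½ × 445.5598 × 32.9714 = $7345.37.

$7345.37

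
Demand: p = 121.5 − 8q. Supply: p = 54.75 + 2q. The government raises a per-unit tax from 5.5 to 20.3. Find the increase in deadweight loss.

Competitive equilibrium: 121.5 − 8q = 54.75 + 2q → q* = 6.675, p* = 68.1.
For a per-unit tax t: Δq = t/10, so DWL = ½·t·(t/10) = t²/20.
At t = 5.5: DWL = 1.513. At t = 20.3: DWL = 20.605.
Increase = 20.605 − 1.513 = 19.092.

19.092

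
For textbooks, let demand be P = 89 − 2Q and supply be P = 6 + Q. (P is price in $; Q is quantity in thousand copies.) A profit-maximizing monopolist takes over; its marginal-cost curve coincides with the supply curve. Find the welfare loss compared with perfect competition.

Competitive equilibrium: 89 − 2Q = 6 + Q → Q* = 27.6667, P* = 33.6667.
Marginal revenue: MR = 89 − 4Q. Set MR = MC: 89 − 4Q = 6 + Q → Q_m = 16.6.
Price P_m = 89 − 2·16.6 = 55.8; MC(Q_m) = 6 + 1·16.6 = 22.6.
Competitive Q* = 27.6667, so ΔQ = 11.0667; wedge = 55.8 − 22.6 = 33.2.
Deadweight loss = ½ × 11.0667 × 33.2 = $183.71 thousand.

$183.71 thousand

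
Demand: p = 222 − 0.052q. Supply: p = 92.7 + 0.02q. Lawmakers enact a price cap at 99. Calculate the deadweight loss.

78943.225

Competitive equilibrium: 222 − 0.052q = 92.7 + 0.02q → q* = 1795.83333, p* = 128.61667.
At the ceiling p = 99, quantity supplied = (99 − 92.7)/0.02 = 315.
Willingness to pay at q' = 315: 222 − 0.052·315 = 205.62.
Δq = 1795.83333 − 315 = 1480.83333; wedge = 205.62 − 99 = 106.62.
Welfare loss = ½ × 1480.83333 × 106.62 = 78943.225.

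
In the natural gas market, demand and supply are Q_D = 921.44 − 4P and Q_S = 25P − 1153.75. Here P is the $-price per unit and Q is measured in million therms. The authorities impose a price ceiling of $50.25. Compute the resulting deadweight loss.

In inverse form: demand P = 230.36 − 0.25Q, supply P = 46.15 + 0.04Q.
Competitive equilibrium: 230.36 − 0.25Q = 46.15 + 0.04Q → Q* = 635.2069, P* = 71.5583.
At the ceiling P = 50.25, quantity supplied = (50.25 − 46.15)/0.04 = 102.5.
Willingness to pay at Q' = 102.5: 230.36 − 0.25·102.5 = 204.735.
ΔQ = 635.2069 − 102.5 = 532.7069; wedge = 204.735 − 50.25 = 154.485.
Welfare loss = ½ × 532.7069 × 154.485 = $41147.61 million.

$41147.61 million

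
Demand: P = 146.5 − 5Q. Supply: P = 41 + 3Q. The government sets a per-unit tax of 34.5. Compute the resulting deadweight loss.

74.39

Competitive equilibrium: 146.5 − 5Q = 41 + 3Q → Q* = 13.1875, P* = 80.5625.
With the tax, the buyer price exceeds the seller price by 34.5: (146.5 − 5Q) − (41 + 3Q) = 34.5 → Q' = 8.875.
ΔQ = 13.1875 − 8.875 = 4.3125; the wedge equals the tax, 34.5.
Welfare loss = ½ × 4.3125 × 34.5 = 74.39.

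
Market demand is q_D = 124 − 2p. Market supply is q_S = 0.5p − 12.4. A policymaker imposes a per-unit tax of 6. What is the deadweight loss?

In inverse form: demand p = 62 − 0.5q, supply p = 24.8 + 2q.
Competitive equilibrium: 62 − 0.5q = 24.8 + 2q → q* = 14.88, p* = 54.56.
With the tax, the buyer price exceeds the seller price by 6: (62 − 0.5q) − (24.8 + 2q) = 6 → q' = 12.48.
Δq = 14.88 − 12.48 = 2.4; the wedge equals the tax, 6.
Deadweight loss = ½ × 2.4 × 6 = 7.20.

7.20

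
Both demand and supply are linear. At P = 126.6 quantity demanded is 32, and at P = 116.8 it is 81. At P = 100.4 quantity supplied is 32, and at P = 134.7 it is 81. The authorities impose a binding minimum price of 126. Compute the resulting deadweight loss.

Demand slope = (116.8 − 126.6)/(81 − 32) = −0.2, so P = 133 − 0.2Q.
Supply slope = (134.7 − 100.4)/(81 − 32) = 0.7, so P = 78 + 0.7Q.
Competitive equilibrium: 133 − 0.2Q = 78 + 0.7Q → Q* = 61.1111, P* = 120.7778.
At the floor P = 126, quantity demanded = (133 − 126)/0.2 = 35.
Sellers' marginal cost at Q' = 35: 78 + 0.7·35 = 102.5.
ΔQ = 61.1111 − 35 = 26.1111; wedge = 126 − 102.5 = 23.5.
Deadweight loss = ½ × 26.1111 × 23.5 = 306.81.

306.81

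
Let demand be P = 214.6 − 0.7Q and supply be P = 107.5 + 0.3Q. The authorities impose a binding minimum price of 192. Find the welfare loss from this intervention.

Competitive equilibrium: 214.6 − 0.7Q = 107.5 + 0.3Q → Q* = 107.1, P* = 139.63.
At the floor P = 192, quantity demanded = (214.6 − 192)/0.7 = 32.2857.
Sellers' marginal cost at Q' = 32.2857: 107.5 + 0.3·32.2857 = 117.1857.
ΔQ = 107.1 − 32.2857 = 74.8143; wedge = 192 − 117.1857 = 74.8143.
The triangle = ½ × 74.8143 × 74.8143 = 2798.59.

2798.59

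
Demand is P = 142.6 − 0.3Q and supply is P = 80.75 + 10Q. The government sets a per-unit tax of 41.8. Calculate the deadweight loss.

84.82

Competitive equilibrium: 142.6 − 0.3Q = 80.75 + 10Q → Q* = 6.0049, P* = 140.7985.
With the tax, the buyer price exceeds the seller price by 41.8: (142.6 − 0.3Q) − (80.75 + 10Q) = 41.8 → Q' = 1.9466.
ΔQ = 6.0049 − 1.9466 = 4.0583; the wedge equals the tax, 41.8.
DWL = ½ × 4.0583 × 41.8 = 84.82.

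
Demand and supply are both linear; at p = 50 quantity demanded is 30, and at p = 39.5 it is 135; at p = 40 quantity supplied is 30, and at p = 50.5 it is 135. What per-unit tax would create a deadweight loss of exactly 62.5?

Demand slope = (39.5 − 50)/(135 − 30) = −0.1, so p = 53 − 0.1q.
Supply slope = (50.5 − 40)/(135 − 30) = 0.1, so p = 37 + 0.1q.
Competitive equilibrium: 53 − 0.1q = 37 + 0.1q → q* = 80, p* = 45.
A tax t gives Δq = t/0.2 and wedge t, so DWL = t²/0.4.
t²/0.4 = 62.5 → t² = 25 → t = 5.

5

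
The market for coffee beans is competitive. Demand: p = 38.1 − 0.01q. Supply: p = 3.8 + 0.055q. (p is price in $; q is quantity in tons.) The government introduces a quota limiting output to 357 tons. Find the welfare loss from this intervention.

$946.92

Competitive equilibrium: 38.1 − 0.01q = 3.8 + 0.055q → q* = 527.6923, p* = 32.8231.
At q = 357: demand price = 38.1 − 0.01·357 = 34.53; supply price = 3.8 + 0.055·357 = 23.435.
Δq = 527.6923 − 357 = 170.6923; wedge = 34.53 − 23.435 = 11.095.
DWL = ½ × 170.6923 × 11.095 = $946.92.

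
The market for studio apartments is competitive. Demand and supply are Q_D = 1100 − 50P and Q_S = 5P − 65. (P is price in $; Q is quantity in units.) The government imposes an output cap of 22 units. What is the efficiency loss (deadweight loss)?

In inverse form: demand P = 22 − 0.02Q, supply P = 13 + 0.2Q.
Competitive equilibrium: 22 − 0.02Q = 13 + 0.2Q → Q* = 40.9091, P* = 21.1818.
At Q = 22: demand price = 22 − 0.02·22 = 21.56; supply price = 13 + 0.2·22 = 17.4.
ΔQ = 40.9091 − 22 = 18.9091; wedge = 21.56 − 17.4 = 4.16.
DWL = ½ × 18.9091 × 4.16 = $39.33.

$39.33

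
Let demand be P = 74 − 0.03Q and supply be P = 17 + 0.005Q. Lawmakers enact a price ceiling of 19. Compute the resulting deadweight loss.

26414.29

Competitive equilibrium: 74 − 0.03Q = 17 + 0.005Q → Q* = 1628.5714, P* = 25.1429.
At the ceiling P = 19, quantity supplied = (19 − 17)/0.005 = 400.
Willingness to pay at Q' = 400: 74 − 0.03·400 = 62.
ΔQ = 1628.5714 − 400 = 1228.5714; wedge = 62 − 19 = 43.
The triangle = ½ × 1228.5714 × 43 = 26414.29.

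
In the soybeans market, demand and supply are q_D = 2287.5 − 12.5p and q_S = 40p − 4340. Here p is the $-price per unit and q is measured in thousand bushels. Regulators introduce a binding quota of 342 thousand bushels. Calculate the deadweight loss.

In inverse form: demand p = 183 − 0.08q, supply p = 108.5 + 0.025q.
Competitive equilibrium: 183 − 0.08q = 108.5 + 0.025q → q* = 709.5238, p* = 126.2381.
At q = 342: demand price = 183 − 0.08·342 = 155.64; supply price = 108.5 + 0.025·342 = 117.05.
Δq = 709.5238 − 342 = 367.5238; wedge = 155.64 − 117.05 = 38.59.
DWL = ½ × 367.5238 × 38.59 = $7091.37 thousand.

$7091.37 thousand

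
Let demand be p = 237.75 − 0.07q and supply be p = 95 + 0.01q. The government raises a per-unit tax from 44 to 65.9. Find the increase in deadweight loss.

15042.56

Competitive equilibrium: 237.75 − 0.07q = 95 + 0.01q → q* = 1784.375, p* = 112.8438.
For a per-unit tax t: Δq = t/0.08, so DWL = ½·t·(t/0.08) = t²/0.16.
At t = 44: DWL = 12100. At t = 65.9: DWL = 27142.563.
Increase = 27142.563 − 12100 = 15042.56.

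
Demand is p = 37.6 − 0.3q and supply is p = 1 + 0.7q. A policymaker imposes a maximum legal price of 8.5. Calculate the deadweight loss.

Competitive equilibrium: 37.6 − 0.3q = 1 + 0.7q → q* = 36.6, p* = 26.62.
At the ceiling p = 8.5, quantity supplied = (8.5 − 1)/0.7 = 10.714286.
Willingness to pay at q' = 10.714286: 37.6 − 0.3·10.714286 = 34.385714.
Δq = 36.6 − 10.714286 = 25.885714; wedge = 34.385714 − 8.5 = 25.885714.
Welfare loss = ½ × 25.885714 × 25.885714 = 335.04.

335.04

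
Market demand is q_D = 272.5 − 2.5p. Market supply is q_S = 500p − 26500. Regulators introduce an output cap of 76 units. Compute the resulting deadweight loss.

805.47

In inverse form: demand p = 109 − 0.4q, supply p = 53 + 0.002q.
Competitive equilibrium: 109 − 0.4q = 53 + 0.002q → q* = 139.3035, p* = 53.2786.
At q = 76: demand price = 109 − 0.4·76 = 78.6; supply price = 53 + 0.002·76 = 53.152.
Δq = 139.3035 − 76 = 63.3035; wedge = 78.6 − 53.152 = 25.448.
Welfare loss = ½ × 63.3035 × 25.448 = 805.47.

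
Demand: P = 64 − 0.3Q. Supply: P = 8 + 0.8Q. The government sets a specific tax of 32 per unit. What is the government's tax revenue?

Competitive equilibrium: 64 − 0.3Q = 8 + 0.8Q → Q* = 50.9091, P* = 48.7273.
With the tax, the buyer price exceeds the seller price by 32: (64 − 0.3Q) − (8 + 0.8Q) = 32 → Q' = 21.8182.
Tax revenue = 32 × 21.8182 = 698.18.

698.18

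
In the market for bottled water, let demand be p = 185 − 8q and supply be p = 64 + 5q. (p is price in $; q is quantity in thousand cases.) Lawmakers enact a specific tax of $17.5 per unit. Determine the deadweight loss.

$11.78 thousand

Competitive equilibrium: 185 − 8q = 64 + 5q → q* = 9.3077, p* = 110.5385.
With the tax, the buyer price exceeds the seller price by 17.5: (185 − 8q) − (64 + 5q) = 17.5 → q' = 7.9615.
Δq = 9.3077 − 7.9615 = 1.3462; the wedge equals the tax, 17.5.
The triangle = ½ × 1.3462 × 17.5 = $11.78 thousand.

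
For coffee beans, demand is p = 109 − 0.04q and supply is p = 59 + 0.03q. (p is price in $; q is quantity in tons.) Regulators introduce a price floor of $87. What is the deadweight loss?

Competitive equilibrium: 109 − 0.04q = 59 + 0.03q → q* = 714.2857, p* = 80.4286.
At the floor p = 87, quantity demanded = (109 − 87)/0.04 = 550.
Sellers' marginal cost at q' = 550: 59 + 0.03·550 = 75.5.
Δq = 714.2857 − 550 = 164.2857; wedge = 87 − 75.5 = 11.5.
Deadweight loss = ½ × 164.2857 × 11.5 = $944.64.

$944.64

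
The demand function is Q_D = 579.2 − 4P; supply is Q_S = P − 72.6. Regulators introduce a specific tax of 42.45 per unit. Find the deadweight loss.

In inverse form: demand P = 144.8 − 0.25Q, supply P = 72.6 + Q.
Competitive equilibrium: 144.8 − 0.25Q = 72.6 + Q → Q* = 57.76, P* = 130.36.
With the tax, the buyer price exceeds the seller price by 42.45: (144.8 − 0.25Q) − (72.6 + Q) = 42.45 → Q' = 23.8.
ΔQ = 57.76 − 23.8 = 33.96; the wedge equals the tax, 42.45.
Deadweight loss = ½ × 33.96 × 42.45 = 720.801.

720.801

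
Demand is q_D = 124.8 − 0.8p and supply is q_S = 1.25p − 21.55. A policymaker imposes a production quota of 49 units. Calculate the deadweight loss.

357.96

In inverse form: demand p = 156 − 1.25q, supply p = 17.24 + 0.8q.
Competitive equilibrium: 156 − 1.25q = 17.24 + 0.8q → q* = 67.6878, p* = 71.3902.
At q = 49: demand price = 156 − 1.25·49 = 94.75; supply price = 17.24 + 0.8·49 = 56.44.
Δq = 67.6878 − 49 = 18.6878; wedge = 94.75 − 56.44 = 38.31.
Welfare loss = ½ × 18.6878 × 38.31 = 357.96.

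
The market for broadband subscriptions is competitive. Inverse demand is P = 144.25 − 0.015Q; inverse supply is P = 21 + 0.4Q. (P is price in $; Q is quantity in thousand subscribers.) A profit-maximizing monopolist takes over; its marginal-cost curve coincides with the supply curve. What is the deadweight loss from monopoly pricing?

Competitive equilibrium: 144.25 − 0.015Q = 21 + 0.4Q → Q* = 296.988, P* = 139.7952.
Marginal revenue: MR = 144.25 − 0.03Q. Set MR = MC: 144.25 − 0.03Q = 21 + 0.4Q → Q_m = 286.6279.
Price P_m = 144.25 − 0.015·286.6279 = 139.9506; MC(Q_m) = 21 + 0.4·286.6279 = 135.6512.
Competitive Q* = 296.988, so ΔQ = 10.3601; wedge = 139.9506 − 135.6512 = 4.2994.
DWL = ½ × 10.3601 × 4.2994 = $22.27 thousand.

$22.27 thousand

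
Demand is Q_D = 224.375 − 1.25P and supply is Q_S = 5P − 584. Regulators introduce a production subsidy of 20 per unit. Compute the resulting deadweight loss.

In inverse form: demand P = 179.5 − 0.8Q, supply P = 116.8 + 0.2Q.
Competitive equilibrium: 179.5 − 0.8Q = 116.8 + 0.2Q → Q* = 62.7, P* = 129.34.
The subsidy lowers effective supply by 20: P = 96.8 + 0.2Q.
New quantity: 179.5 − 0.8Q = 96.8 + 0.2Q → Q' = 82.7.
Overproduction ΔQ = 82.7 − 62.7 = 20; wedge = subsidy = 20.
The triangle = ½ × 20 × 20 = 200.

200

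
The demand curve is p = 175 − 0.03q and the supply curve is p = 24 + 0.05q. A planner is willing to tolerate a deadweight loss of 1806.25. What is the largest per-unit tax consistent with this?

Competitive equilibrium: 175 − 0.03q = 24 + 0.05q → q* = 1887.5, p* = 118.375.
A tax t gives Δq = t/0.08 and wedge t, so DWL = t²/0.16.
t²/0.16 = 1806.25 → t² = 289 → t = 17.

17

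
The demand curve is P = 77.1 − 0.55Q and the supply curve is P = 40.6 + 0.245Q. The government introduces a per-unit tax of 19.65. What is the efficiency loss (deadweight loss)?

Competitive equilibrium: 77.1 − 0.55Q = 40.6 + 0.245Q → Q* = 45.9119, P* = 51.8484.
With the tax, the buyer price exceeds the seller price by 19.65: (77.1 − 0.55Q) − (40.6 + 0.245Q) = 19.65 → Q' = 21.195.
ΔQ = 45.9119 − 21.195 = 24.7169; the wedge equals the tax, 19.65.
Deadweight loss = ½ × 24.7169 × 19.65 = 242.84.

242.84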